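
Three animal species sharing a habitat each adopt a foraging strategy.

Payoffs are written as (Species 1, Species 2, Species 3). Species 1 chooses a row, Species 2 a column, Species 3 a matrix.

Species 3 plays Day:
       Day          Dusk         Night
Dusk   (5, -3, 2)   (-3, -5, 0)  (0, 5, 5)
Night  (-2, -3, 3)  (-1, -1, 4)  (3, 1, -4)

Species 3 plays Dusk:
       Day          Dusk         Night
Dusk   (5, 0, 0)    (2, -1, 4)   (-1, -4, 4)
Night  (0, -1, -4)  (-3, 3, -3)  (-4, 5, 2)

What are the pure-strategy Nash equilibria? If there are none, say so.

Check each profile: it is a Nash equilibrium iff no player can strictly gain by switching unilaterally.
(Dusk, Day, Day): Species 2 can switch to Night (-3 → 5). Not NE.
(Dusk, Day, Dusk): Species 3 can switch to Day (0 → 2). Not NE.
(Dusk, Dusk, Day): Species 1 can switch to Night (-3 → -1). Not NE.
(Dusk, Dusk, Dusk): Species 2 can switch to Day (-1 → 0). Not NE.
(Dusk, Night, Day): Species 1 can switch to Night (0 → 3). Not NE.
(Dusk, Night, Dusk): Species 2 can switch to Day (-4 → 0). Not NE.
(Night, Day, Day): Species 1 can switch to Dusk (-2 → 5). Not NE.
(Night, Day, Dusk): Species 1 can switch to Dusk (0 → 5). Not NE.
(Night, Dusk, Day): Species 2 can switch to Night (-1 → 1). Not NE.
(Night, Dusk, Dusk): Species 1 can switch to Dusk (-3 → 2). Not NE.
(The remaining 2 profiles each have a profitable deviation by the same check.)

This game has no pure Nash equilibrium.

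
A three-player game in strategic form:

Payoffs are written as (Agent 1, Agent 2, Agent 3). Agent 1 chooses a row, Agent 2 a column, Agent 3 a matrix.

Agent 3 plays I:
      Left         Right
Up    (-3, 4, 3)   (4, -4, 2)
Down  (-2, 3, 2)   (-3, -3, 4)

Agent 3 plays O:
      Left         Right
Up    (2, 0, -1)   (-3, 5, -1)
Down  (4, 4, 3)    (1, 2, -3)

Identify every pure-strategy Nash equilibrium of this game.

(Down, Left, O)

For each strategy profile, look for a profitable unilateral deviation.
(Up, Left, I): Agent 1 can switch to Down (-3 → -2). Not NE.
(Up, Left, O): Agent 1 can switch to Down (2 → 4). Not NE.
(Up, Right, I): Agent 2 can switch to Left (-4 → 4). Not NE.
(Up, Right, O): Agent 1 can switch to Down (-3 → 1). Not NE.
(Down, Left, I): Agent 3 can switch to O (2 → 3). Not NE.
(Down, Left, O): Agent 1 gets 4, best alternative 2; Agent 2 gets 4, best alternative 2; Agent 3 gets 3, best alternative 2. No profitable deviation — NE.
(Down, Right, I): Agent 1 can switch to Up (-3 → 4). Not NE.
(The remaining 1 profile has a profitable deviation by the same check.)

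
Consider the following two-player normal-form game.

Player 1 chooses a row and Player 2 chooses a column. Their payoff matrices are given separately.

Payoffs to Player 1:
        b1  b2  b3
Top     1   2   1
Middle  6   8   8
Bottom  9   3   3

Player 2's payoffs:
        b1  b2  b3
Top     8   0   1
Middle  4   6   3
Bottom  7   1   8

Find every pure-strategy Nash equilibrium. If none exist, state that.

Check each profile: it is a Nash equilibrium iff no player can strictly gain by switching unilaterally.
(Top, b1): Player 1 can switch to Middle (1 → 6). Not NE.
(Top, b2): Player 1 can switch to Middle (2 → 8). Not NE.
(Top, b3): Player 1 can switch to Middle (1 → 8). Not NE.
(Middle, b1): Player 1 can switch to Bottom (6 → 9). Not NE.
(Middle, b2): Player 1 gets 8, best alternative 3; Player 2 gets 6, best alternative 4. No profitable deviation — NE.
(Middle, b3): Player 2 can switch to b1 (3 → 4). Not NE.
(Bottom, b1): Player 2 can switch to b3 (7 → 8). Not NE.
(Bottom, b2): Player 1 can switch to Middle (3 → 8). Not NE.
(Bottom, b3): Player 1 can switch to Middle (3 → 8). Not NE.

(Middle, b2)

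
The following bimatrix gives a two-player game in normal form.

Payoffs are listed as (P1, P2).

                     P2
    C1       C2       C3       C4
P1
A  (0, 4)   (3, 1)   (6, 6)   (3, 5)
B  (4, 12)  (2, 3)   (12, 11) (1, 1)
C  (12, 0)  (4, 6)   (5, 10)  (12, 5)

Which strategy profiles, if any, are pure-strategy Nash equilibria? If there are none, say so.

For each player, find the best response to each opponent profile; mutual best responses are the pure NE.
P1 against C1: payoffs 0, 4, 12 → best response C.
P1 against C2: payoffs 3, 2, 4 → best response C.
P1 against C3: payoffs 6, 12, 5 → best response B.
P1 against C4: payoffs 3, 1, 12 → best response C.
P2 against A: payoffs 4, 1, 6, 5 → best response C3.
P2 against B: payoffs 12, 3, 11, 1 → best response C1.
P2 against C: payoffs 0, 6, 10, 5 → best response C3.
No profile is a mutual best response for all players.

No pure-strategy Nash equilibrium.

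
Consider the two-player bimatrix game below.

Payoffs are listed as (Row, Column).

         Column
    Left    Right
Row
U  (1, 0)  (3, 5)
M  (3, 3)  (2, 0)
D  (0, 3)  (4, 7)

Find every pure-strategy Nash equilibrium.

Pure-strategy Nash equilibria: (M, Left) and (D, Right)

For each strategy profile, look for a profitable unilateral deviation.
(U, Left): Row can switch to M (1 → 3). Not NE.
(U, Right): Row can switch to D (3 → 4). Not NE.
(M, Left): Row gets 3, best alternative 1; Column gets 3, best alternative 0. No profitable deviation — NE.
(M, Right): Row can switch to U (2 → 3). Not NE.
(D, Left): Row can switch to U (0 → 1). Not NE.
(D, Right): Row gets 4, best alternative 3; Column gets 7, best alternative 3. No profitable deviation — NE.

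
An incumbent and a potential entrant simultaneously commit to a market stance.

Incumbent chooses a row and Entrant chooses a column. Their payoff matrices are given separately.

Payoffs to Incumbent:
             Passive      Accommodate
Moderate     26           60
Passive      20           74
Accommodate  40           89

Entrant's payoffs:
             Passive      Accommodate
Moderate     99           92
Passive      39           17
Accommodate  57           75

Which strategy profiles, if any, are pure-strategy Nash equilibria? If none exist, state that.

Pure NE: (Accommodate, Accommodate)

Check each profile: it is a Nash equilibrium iff no player can strictly gain by switching unilaterally.
(Moderate, Passive): Incumbent can switch to Accommodate (26 → 40). Not NE.
(Moderate, Accommodate): Incumbent can switch to Passive (60 → 74). Not NE.
(Passive, Passive): Incumbent can switch to Moderate (20 → 26). Not NE.
(Passive, Accommodate): Incumbent can switch to Accommodate (74 → 89). Not NE.
(Accommodate, Passive): Entrant can switch to Accommodate (57 → 75). Not NE.
(Accommodate, Accommodate): Incumbent gets 89, best alternative 74; Entrant gets 75, best alternative 57. No profitable deviation — NE.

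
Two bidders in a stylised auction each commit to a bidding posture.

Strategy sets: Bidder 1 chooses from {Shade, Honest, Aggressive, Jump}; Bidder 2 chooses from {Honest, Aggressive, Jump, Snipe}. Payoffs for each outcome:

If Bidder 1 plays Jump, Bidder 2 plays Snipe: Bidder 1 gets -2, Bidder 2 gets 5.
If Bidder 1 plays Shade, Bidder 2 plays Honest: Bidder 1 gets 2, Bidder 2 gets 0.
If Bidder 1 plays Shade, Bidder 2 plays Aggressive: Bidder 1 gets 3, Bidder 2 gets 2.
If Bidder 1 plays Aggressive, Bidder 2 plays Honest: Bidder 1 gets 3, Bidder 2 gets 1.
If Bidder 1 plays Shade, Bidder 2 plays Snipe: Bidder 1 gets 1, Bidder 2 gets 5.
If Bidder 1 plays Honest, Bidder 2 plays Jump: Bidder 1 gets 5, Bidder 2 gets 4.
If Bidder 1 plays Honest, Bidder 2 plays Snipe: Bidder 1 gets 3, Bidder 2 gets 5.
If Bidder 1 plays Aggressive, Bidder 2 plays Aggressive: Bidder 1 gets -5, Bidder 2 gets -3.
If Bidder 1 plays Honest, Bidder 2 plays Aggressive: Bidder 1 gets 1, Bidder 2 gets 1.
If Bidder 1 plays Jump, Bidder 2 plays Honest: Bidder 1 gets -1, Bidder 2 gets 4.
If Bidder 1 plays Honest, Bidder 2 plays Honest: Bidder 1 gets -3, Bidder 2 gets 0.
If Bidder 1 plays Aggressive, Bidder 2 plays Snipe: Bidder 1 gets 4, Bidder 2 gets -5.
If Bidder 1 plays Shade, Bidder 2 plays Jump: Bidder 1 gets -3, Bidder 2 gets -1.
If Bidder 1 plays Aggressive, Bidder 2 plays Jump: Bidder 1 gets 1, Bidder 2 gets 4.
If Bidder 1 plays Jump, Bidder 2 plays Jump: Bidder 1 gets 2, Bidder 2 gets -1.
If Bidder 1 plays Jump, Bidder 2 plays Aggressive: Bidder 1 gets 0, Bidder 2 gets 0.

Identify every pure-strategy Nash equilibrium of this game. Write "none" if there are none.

none

(Shade, Honest): Bidder 1 can switch to Aggressive (2 → 3). Not NE.
(Shade, Aggressive): Bidder 2 can switch to Snipe (2 → 5). Not NE.
(Shade, Jump): Bidder 1 can switch to Honest (-3 → 5). Not NE.
(Shade, Snipe): Bidder 1 can switch to Honest (1 → 3). Not NE.
(Honest, Honest): Bidder 1 can switch to Shade (-3 → 2). Not NE.
(Honest, Aggressive): Bidder 1 can switch to Shade (1 → 3). Not NE.
(Honest, Jump): Bidder 2 can switch to Snipe (4 → 5). Not NE.
(Honest, Snipe): Bidder 1 can switch to Aggressive (3 → 4). Not NE.
(Aggressive, Honest): Bidder 2 can switch to Jump (1 → 4). Not NE.
(Aggressive, Aggressive): Bidder 1 can switch to Shade (-5 → 3). Not NE.
(The remaining 6 profiles each have a profitable deviation by the same check.)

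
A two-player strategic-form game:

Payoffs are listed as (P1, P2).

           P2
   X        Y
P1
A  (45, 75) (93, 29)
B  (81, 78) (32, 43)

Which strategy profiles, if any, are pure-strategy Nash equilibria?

Mark each player's best response to every combination of opponents' strategies; a profile where every player is best-responding is a pure Nash equilibrium.
P1 against X: payoffs 45, 81 → best response B.
P1 against Y: payoffs 93, 32 → best response A.
P2 against A: payoffs 75, 29 → best response X.
P2 against B: payoffs 78, 43 → best response X.
Mutual best responses: (B, X).

Pure NE: (B, X)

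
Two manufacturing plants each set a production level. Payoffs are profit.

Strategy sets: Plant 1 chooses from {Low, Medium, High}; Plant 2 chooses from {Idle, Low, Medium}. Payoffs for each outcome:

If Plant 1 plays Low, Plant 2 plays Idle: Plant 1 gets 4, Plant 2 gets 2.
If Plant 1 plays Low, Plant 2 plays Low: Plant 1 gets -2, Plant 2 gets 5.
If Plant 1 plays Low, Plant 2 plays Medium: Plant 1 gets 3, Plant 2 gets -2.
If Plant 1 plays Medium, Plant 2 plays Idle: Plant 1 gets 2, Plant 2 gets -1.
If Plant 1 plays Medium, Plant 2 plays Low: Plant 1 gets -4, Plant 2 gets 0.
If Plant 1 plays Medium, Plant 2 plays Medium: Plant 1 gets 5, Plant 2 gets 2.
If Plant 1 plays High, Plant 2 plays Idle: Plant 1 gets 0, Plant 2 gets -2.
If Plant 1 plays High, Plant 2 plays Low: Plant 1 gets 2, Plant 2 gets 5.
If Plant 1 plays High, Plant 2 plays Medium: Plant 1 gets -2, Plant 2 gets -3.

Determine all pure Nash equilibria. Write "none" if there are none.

Pure-strategy Nash equilibria: (Medium, Medium), (High, Low)

Plant 1 against Idle: payoffs 4, 2, 0 → best response Low.
Plant 1 against Low: payoffs -2, -4, 2 → best response High.
Plant 1 against Medium: payoffs 3, 5, -2 → best response Medium.
Plant 2 against Low: payoffs 2, 5, -2 → best response Low.
Plant 2 against Medium: payoffs -1, 0, 2 → best response Medium.
Plant 2 against High: payoffs -2, 5, -3 → best response Low.
Mutual best responses: (Medium, Medium); (High, Low).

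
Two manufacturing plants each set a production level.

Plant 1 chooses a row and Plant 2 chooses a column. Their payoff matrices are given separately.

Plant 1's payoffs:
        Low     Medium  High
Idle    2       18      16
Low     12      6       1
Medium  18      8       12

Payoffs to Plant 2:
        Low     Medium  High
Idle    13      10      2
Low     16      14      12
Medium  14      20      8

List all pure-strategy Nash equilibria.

none

Plant 1 against Low: payoffs 2, 12, 18 → best response Medium.
Plant 1 against Medium: payoffs 18, 6, 8 → best response Idle.
Plant 1 against High: payoffs 16, 1, 12 → best response Idle.
Plant 2 against Idle: payoffs 13, 10, 2 → best response Low.
Plant 2 against Low: payoffs 16, 14, 12 → best response Low.
Plant 2 against Medium: payoffs 14, 20, 8 → best response Medium.
No profile is a mutual best response for all players.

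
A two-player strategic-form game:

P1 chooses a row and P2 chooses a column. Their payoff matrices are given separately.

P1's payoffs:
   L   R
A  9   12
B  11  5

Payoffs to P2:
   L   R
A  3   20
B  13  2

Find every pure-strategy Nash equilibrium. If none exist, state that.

Pure-strategy Nash equilibria: (A, R); (B, L)

P1 against L: payoffs 9, 11 → best response B.
P1 against R: payoffs 12, 5 → best response A.
P2 against A: payoffs 3, 20 → best response R.
P2 against B: payoffs 13, 2 → best response L.
Mutual best responses: (A, R); (B, L).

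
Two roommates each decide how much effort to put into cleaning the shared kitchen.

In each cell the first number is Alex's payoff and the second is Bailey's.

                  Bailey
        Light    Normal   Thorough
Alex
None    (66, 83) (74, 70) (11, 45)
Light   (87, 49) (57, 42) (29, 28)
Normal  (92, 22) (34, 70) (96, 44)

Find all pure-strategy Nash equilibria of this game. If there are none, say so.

Alex against Light: payoffs 66, 87, 92 → best response Normal.
Alex against Normal: payoffs 74, 57, 34 → best response None.
Alex against Thorough: payoffs 11, 29, 96 → best response Normal.
Bailey against None: payoffs 83, 70, 45 → best response Light.
Bailey against Light: payoffs 49, 42, 28 → best response Light.
Bailey against Normal: payoffs 22, 70, 44 → best response Normal.
No profile is a mutual best response for all players.

none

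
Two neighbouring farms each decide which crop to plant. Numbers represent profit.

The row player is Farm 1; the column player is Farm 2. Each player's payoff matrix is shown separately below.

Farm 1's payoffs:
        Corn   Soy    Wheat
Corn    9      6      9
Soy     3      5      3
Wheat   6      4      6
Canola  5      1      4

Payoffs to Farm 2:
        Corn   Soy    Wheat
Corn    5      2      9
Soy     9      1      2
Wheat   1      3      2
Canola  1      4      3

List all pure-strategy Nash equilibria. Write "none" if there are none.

The unique pure-strategy Nash equilibrium is (Corn, Wheat).

For each player, find the best response to each opponent profile; mutual best responses are the pure NE.
Farm 1 against Corn: payoffs 9, 3, 6, 5 → best response Corn.
Farm 1 against Soy: payoffs 6, 5, 4, 1 → best response Corn.
Farm 1 against Wheat: payoffs 9, 3, 6, 4 → best response Corn.
Farm 2 against Corn: payoffs 5, 2, 9 → best response Wheat.
Farm 2 against Soy: payoffs 9, 1, 2 → best response Corn.
Farm 2 against Wheat: payoffs 1, 3, 2 → best response Soy.
Farm 2 against Canola: payoffs 1, 4, 3 → best response Soy.
Mutual best responses: (Corn, Wheat).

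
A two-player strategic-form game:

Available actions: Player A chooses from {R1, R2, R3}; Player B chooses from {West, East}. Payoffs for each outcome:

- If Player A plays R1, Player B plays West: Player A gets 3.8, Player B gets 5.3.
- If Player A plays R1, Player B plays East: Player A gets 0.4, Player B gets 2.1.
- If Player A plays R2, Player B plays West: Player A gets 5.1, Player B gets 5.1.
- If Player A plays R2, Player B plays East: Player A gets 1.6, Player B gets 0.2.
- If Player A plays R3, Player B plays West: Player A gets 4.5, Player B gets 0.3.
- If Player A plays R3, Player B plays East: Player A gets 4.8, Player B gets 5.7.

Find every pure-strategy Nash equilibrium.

Pure-strategy Nash equilibria: (R2, West) and (R3, East)

Player A against West: payoffs 3.8, 5.1, 4.5 → best response R2.
Player A against East: payoffs 0.4, 1.6, 4.8 → best response R3.
Player B against R1: payoffs 5.3, 2.1 → best response West.
Player B against R2: payoffs 5.1, 0.2 → best response West.
Player B against R3: payoffs 0.3, 5.7 → best response East.
Mutual best responses: (R2, West); (R3, East).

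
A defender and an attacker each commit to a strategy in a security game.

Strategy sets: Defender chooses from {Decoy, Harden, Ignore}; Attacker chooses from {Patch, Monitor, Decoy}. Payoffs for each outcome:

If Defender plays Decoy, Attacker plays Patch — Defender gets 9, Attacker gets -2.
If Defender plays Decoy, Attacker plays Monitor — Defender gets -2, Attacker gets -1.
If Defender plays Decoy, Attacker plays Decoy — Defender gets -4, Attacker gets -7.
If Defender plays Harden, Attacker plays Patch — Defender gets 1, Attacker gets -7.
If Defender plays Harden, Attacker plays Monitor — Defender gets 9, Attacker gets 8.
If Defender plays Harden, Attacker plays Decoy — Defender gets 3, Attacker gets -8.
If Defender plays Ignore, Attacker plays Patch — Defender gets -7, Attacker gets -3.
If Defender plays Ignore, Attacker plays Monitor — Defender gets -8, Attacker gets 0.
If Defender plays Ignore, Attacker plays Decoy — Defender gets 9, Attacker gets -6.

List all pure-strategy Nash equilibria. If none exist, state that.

Defender against Patch: payoffs 9, 1, -7 → best response Decoy.
Defender against Monitor: payoffs -2, 9, -8 → best response Harden.
Defender against Decoy: payoffs -4, 3, 9 → best response Ignore.
Attacker against Decoy: payoffs -2, -1, -7 → best response Monitor.
Attacker against Harden: payoffs -7, 8, -8 → best response Monitor.
Attacker against Ignore: payoffs -3, 0, -6 → best response Monitor.
Mutual best responses: (Harden, Monitor).

Pure NE: (Harden, Monitor)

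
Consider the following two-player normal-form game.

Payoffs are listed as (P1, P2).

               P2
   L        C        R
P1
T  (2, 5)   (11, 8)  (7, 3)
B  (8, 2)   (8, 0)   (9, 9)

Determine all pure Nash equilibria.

(T, L): P1 can switch to B (2 → 8). Not NE.
(T, C): P1 gets 11, best alternative 8; P2 gets 8, best alternative 5. No profitable deviation — NE.
(T, R): P1 can switch to B (7 → 9). Not NE.
(B, L): P2 can switch to R (2 → 9). Not NE.
(B, C): P1 can switch to T (8 → 11). Not NE.
(B, R): P1 gets 9, best alternative 7; P2 gets 9, best alternative 2. No profitable deviation — NE.

(T, C); (B, R)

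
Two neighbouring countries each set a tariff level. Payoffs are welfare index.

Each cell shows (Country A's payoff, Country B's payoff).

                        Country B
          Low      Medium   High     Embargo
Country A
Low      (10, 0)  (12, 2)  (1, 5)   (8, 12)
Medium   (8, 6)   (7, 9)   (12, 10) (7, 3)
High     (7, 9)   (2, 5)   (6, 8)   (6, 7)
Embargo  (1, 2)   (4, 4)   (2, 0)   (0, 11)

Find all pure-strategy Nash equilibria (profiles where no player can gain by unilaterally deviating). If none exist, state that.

(Low, Embargo); (Medium, High)

Check each profile: it is a Nash equilibrium iff no player can strictly gain by switching unilaterally.
(Low, Low): Country B can switch to Medium (0 → 2). Not NE.
(Low, Medium): Country B can switch to High (2 → 5). Not NE.
(Low, High): Country A can switch to Medium (1 → 12). Not NE.
(Low, Embargo): Country A gets 8, best alternative 7; Country B gets 12, best alternative 5. No profitable deviation — NE.
(Medium, Low): Country A can switch to Low (8 → 10). Not NE.
(Medium, Medium): Country A can switch to Low (7 → 12). Not NE.
(Medium, High): Country A gets 12, best alternative 6; Country B gets 10, best alternative 9. No profitable deviation — NE.
(Medium, Embargo): Country A can switch to Low (7 → 8). Not NE.
(High, Low): Country A can switch to Low (7 → 10). Not NE.
(High, Medium): Country A can switch to Low (2 → 12). Not NE.
(The remaining 6 profiles each have a profitable deviation by the same check.)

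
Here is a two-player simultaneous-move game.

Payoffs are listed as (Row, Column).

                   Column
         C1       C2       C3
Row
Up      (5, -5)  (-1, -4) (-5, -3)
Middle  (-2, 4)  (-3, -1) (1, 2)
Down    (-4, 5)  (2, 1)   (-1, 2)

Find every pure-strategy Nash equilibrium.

none

Check each profile: it is a Nash equilibrium iff no player can strictly gain by switching unilaterally.
(Up, C1): Column can switch to C2 (-5 → -4). Not NE.
(Up, C2): Row can switch to Down (-1 → 2). Not NE.
(Up, C3): Row can switch to Middle (-5 → 1). Not NE.
(Middle, C1): Row can switch to Up (-2 → 5). Not NE.
(Middle, C2): Row can switch to Up (-3 → -1). Not NE.
(Middle, C3): Column can switch to C1 (2 → 4). Not NE.
(Down, C1): Row can switch to Up (-4 → 5). Not NE.
(Down, C2): Column can switch to C1 (1 → 5). Not NE.
(The remaining 1 profile has a profitable deviation by the same check.)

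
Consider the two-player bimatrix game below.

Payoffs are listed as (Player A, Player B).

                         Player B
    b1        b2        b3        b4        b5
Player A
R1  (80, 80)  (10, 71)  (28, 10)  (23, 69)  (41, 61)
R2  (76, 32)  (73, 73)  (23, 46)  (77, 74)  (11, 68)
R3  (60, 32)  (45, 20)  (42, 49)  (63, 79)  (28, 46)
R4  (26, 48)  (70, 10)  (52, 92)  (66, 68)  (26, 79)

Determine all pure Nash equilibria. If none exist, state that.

For each player, find the best response to each opponent profile; mutual best responses are the pure NE.
Player A against b1: payoffs 80, 76, 60, 26 → best response R1.
Player A against b2: payoffs 10, 73, 45, 70 → best response R2.
Player A against b3: payoffs 28, 23, 42, 52 → best response R4.
Player A against b4: payoffs 23, 77, 63, 66 → best response R2.
Player A against b5: payoffs 41, 11, 28, 26 → best response R1.
Player B against R1: payoffs 80, 71, 10, 69, 61 → best response b1.
Player B against R2: payoffs 32, 73, 46, 74, 68 → best response b4.
Player B against R3: payoffs 32, 20, 49, 79, 46 → best response b4.
Player B against R4: payoffs 48, 10, 92, 68, 79 → best response b3.
Mutual best responses: (R1, b1); (R2, b4); (R4, b3).

Pure-strategy Nash equilibria: (R1, b1); (R2, b4); (R4, b3)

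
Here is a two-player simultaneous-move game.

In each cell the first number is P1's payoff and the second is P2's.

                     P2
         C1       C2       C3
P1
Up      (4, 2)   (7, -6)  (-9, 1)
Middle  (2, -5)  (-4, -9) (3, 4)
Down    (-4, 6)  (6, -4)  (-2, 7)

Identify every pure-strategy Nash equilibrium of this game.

(Up, C1) and (Middle, C3)

P1 against C1: payoffs 4, 2, -4 → best response Up.
P1 against C2: payoffs 7, -4, 6 → best response Up.
P1 against C3: payoffs -9, 3, -2 → best response Middle.
P2 against Up: payoffs 2, -6, 1 → best response C1.
P2 against Middle: payoffs -5, -9, 4 → best response C3.
P2 against Down: payoffs 6, -4, 7 → best response C3.
Mutual best responses: (Up, C1); (Middle, C3).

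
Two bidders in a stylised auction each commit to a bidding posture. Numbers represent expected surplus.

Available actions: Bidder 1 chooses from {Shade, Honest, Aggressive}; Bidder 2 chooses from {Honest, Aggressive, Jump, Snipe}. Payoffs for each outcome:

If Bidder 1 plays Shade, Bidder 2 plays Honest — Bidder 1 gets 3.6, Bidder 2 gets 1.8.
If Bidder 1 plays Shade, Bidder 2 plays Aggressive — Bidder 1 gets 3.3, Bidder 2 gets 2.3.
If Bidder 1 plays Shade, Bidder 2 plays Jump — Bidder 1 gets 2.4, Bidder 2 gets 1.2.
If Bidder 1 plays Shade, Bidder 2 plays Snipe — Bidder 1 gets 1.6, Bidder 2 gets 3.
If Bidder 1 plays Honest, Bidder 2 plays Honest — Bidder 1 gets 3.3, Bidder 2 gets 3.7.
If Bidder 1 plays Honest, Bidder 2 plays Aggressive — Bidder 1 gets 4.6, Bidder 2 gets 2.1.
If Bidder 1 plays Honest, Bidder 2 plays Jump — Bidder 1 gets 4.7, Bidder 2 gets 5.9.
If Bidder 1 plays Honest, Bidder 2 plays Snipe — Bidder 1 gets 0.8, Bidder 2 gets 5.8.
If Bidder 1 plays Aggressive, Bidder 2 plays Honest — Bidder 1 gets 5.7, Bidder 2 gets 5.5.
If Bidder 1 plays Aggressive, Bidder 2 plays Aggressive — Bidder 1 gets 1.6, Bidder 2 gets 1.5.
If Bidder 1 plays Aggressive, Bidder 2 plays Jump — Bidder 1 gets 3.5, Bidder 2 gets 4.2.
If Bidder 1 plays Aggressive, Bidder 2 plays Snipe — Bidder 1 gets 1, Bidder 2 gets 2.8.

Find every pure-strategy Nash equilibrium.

(Shade, Honest): Bidder 1 can switch to Aggressive (3.6 → 5.7). Not NE.
(Shade, Aggressive): Bidder 1 can switch to Honest (3.3 → 4.6). Not NE.
(Shade, Jump): Bidder 1 can switch to Honest (2.4 → 4.7). Not NE.
(Shade, Snipe): Bidder 1 gets 1.6, best alternative 1; Bidder 2 gets 3, best alternative 2.3. No profitable deviation — NE.
(Honest, Honest): Bidder 1 can switch to Shade (3.3 → 3.6). Not NE.
(Honest, Aggressive): Bidder 2 can switch to Honest (2.1 → 3.7). Not NE.
(Honest, Jump): Bidder 1 gets 4.7, best alternative 3.5; Bidder 2 gets 5.9, best alternative 5.8. No profitable deviation — NE.
(Honest, Snipe): Bidder 1 can switch to Shade (0.8 → 1.6). Not NE.
(Aggressive, Honest): Bidder 1 gets 5.7, best alternative 3.6; Bidder 2 gets 5.5, best alternative 4.2. No profitable deviation — NE.
(Aggressive, Aggressive): Bidder 1 can switch to Shade (1.6 → 3.3). Not NE.
(Aggressive, Jump): Bidder 1 can switch to Honest (3.5 → 4.7). Not NE.
(The remaining 1 profile has a profitable deviation by the same check.)

(Shade, Snipe); (Honest, Jump); (Aggressive, Honest)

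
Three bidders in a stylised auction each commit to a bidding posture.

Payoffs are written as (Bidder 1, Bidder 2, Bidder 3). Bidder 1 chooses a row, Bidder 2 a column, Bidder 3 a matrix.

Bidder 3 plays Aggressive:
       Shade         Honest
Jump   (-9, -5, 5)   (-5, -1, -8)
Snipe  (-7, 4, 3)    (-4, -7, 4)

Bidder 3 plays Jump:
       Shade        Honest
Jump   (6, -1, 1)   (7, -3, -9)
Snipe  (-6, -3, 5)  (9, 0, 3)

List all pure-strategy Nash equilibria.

This game has no pure Nash equilibrium.

Bidder 1 against (Shade, Aggressive): payoffs -9, -7 → best response Snipe.
Bidder 1 against (Shade, Jump): payoffs 6, -6 → best response Jump.
Bidder 1 against (Honest, Aggressive): payoffs -5, -4 → best response Snipe.
Bidder 1 against (Honest, Jump): payoffs 7, 9 → best response Snipe.
Bidder 2 against (Jump, Aggressive): payoffs -5, -1 → best response Honest.
Bidder 2 against (Jump, Jump): payoffs -1, -3 → best response Shade.
Bidder 2 against (Snipe, Aggressive): payoffs 4, -7 → best response Shade.
Bidder 2 against (Snipe, Jump): payoffs -3, 0 → best response Honest.
Bidder 3 against (Jump, Shade): payoffs 5, 1 → best response Aggressive.
Bidder 3 against (Jump, Honest): payoffs -8, -9 → best response Aggressive.
Bidder 3 against (Snipe, Shade): payoffs 3, 5 → best response Jump.
Bidder 3 against (Snipe, Honest): payoffs 4, 3 → best response Aggressive.
No profile is a mutual best response for all players.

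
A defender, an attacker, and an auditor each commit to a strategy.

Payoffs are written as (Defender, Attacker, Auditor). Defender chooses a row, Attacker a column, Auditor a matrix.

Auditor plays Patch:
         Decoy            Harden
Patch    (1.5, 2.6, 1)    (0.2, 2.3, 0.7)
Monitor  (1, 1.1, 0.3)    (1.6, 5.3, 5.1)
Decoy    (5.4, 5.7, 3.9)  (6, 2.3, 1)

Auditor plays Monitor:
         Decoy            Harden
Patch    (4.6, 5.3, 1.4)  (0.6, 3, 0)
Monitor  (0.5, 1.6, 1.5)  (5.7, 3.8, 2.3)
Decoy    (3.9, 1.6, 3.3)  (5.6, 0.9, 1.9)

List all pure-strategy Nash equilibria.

Defender against (Decoy, Patch): payoffs 1.5, 1, 5.4 → best response Decoy.
Defender against (Decoy, Monitor): payoffs 4.6, 0.5, 3.9 → best response Patch.
Defender against (Harden, Patch): payoffs 0.2, 1.6, 6 → best response Decoy.
Defender against (Harden, Monitor): payoffs 0.6, 5.7, 5.6 → best response Monitor.
Attacker against (Patch, Patch): payoffs 2.6, 2.3 → best response Decoy.
Attacker against (Patch, Monitor): payoffs 5.3, 3 → best response Decoy.
Attacker against (Monitor, Patch): payoffs 1.1, 5.3 → best response Harden.
Attacker against (Monitor, Monitor): payoffs 1.6, 3.8 → best response Harden.
Attacker against (Decoy, Patch): payoffs 5.7, 2.3 → best response Decoy.
Attacker against (Decoy, Monitor): payoffs 1.6, 0.9 → best response Decoy.
Auditor against (Patch, Decoy): payoffs 1, 1.4 → best response Monitor.
Auditor against (Patch, Harden): payoffs 0.7, 0 → best response Patch.
Auditor against (Monitor, Decoy): payoffs 0.3, 1.5 → best response Monitor.
Auditor against (Monitor, Harden): payoffs 5.1, 2.3 → best response Patch.
Auditor against (Decoy, Decoy): payoffs 3.9, 3.3 → best response Patch.
Auditor against (Decoy, Harden): payoffs 1, 1.9 → best response Monitor.
Mutual best responses: (Patch, Decoy, Monitor); (Decoy, Decoy, Patch).

(Patch, Decoy, Monitor), (Decoy, Decoy, Patch)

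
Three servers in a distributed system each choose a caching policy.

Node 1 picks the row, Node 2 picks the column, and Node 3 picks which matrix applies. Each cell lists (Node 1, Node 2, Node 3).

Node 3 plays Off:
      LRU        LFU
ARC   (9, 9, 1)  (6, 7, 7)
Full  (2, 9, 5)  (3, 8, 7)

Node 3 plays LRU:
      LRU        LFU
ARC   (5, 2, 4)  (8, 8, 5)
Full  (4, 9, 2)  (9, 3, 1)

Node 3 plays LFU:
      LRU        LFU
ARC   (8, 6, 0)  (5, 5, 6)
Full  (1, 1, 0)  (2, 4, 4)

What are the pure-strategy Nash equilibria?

Mark each player's best response to every combination of opponents' strategies; a profile where every player is best-responding is a pure Nash equilibrium.
Node 1 against (LRU, Off): payoffs 9, 2 → best response ARC.
Node 1 against (LRU, LRU): payoffs 5, 4 → best response ARC.
Node 1 against (LRU, LFU): payoffs 8, 1 → best response ARC.
Node 1 against (LFU, Off): payoffs 6, 3 → best response ARC.
Node 1 against (LFU, LRU): payoffs 8, 9 → best response Full.
Node 1 against (LFU, LFU): payoffs 5, 2 → best response ARC.
Node 2 against (ARC, Off): payoffs 9, 7 → best response LRU.
Node 2 against (ARC, LRU): payoffs 2, 8 → best response LFU.
Node 2 against (ARC, LFU): payoffs 6, 5 → best response LRU.
Node 2 against (Full, Off): payoffs 9, 8 → best response LRU.
Node 2 against (Full, LRU): payoffs 9, 3 → best response LRU.
Node 2 against (Full, LFU): payoffs 1, 4 → best response LFU.
Node 3 against (ARC, LRU): payoffs 1, 4, 0 → best response LRU.
Node 3 against (ARC, LFU): payoffs 7, 5, 6 → best response Off.
Node 3 against (Full, LRU): payoffs 5, 2, 0 → best response Off.
Node 3 against (Full, LFU): payoffs 7, 1, 4 → best response Off.
No profile is a mutual best response for all players.

This game has no pure Nash equilibrium.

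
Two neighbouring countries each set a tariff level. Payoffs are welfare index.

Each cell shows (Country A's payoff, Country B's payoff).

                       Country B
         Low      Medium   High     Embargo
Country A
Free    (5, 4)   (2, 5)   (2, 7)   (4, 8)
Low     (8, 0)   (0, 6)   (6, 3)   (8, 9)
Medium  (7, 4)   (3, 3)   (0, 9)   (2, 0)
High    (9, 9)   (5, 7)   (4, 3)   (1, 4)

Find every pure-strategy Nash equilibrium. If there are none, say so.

The pure Nash equilibria are (Low, Embargo), (High, Low).

(Free, Low): Country A can switch to Low (5 → 8). Not NE.
(Free, Medium): Country A can switch to Medium (2 → 3). Not NE.
(Free, High): Country A can switch to Low (2 → 6). Not NE.
(Free, Embargo): Country A can switch to Low (4 → 8). Not NE.
(Low, Low): Country A can switch to High (8 → 9). Not NE.
(Low, Medium): Country A can switch to Free (0 → 2). Not NE.
(Low, High): Country B can switch to Medium (3 → 6). Not NE.
(Low, Embargo): Country A gets 8, best alternative 4; Country B gets 9, best alternative 6. No profitable deviation — NE.
(Medium, Low): Country A can switch to Low (7 → 8). Not NE.
(Medium, Medium): Country A can switch to High (3 → 5). Not NE.
(Medium, High): Country A can switch to Free (0 → 2). Not NE.
(Medium, Embargo): Country A can switch to Free (2 → 4). Not NE.
(High, Low): Country A gets 9, best alternative 8; Country B gets 9, best alternative 7. No profitable deviation — NE.
(High, Medium): Country B can switch to Low (7 → 9). Not NE.
(The remaining 2 profiles each have a profitable deviation by the same check.)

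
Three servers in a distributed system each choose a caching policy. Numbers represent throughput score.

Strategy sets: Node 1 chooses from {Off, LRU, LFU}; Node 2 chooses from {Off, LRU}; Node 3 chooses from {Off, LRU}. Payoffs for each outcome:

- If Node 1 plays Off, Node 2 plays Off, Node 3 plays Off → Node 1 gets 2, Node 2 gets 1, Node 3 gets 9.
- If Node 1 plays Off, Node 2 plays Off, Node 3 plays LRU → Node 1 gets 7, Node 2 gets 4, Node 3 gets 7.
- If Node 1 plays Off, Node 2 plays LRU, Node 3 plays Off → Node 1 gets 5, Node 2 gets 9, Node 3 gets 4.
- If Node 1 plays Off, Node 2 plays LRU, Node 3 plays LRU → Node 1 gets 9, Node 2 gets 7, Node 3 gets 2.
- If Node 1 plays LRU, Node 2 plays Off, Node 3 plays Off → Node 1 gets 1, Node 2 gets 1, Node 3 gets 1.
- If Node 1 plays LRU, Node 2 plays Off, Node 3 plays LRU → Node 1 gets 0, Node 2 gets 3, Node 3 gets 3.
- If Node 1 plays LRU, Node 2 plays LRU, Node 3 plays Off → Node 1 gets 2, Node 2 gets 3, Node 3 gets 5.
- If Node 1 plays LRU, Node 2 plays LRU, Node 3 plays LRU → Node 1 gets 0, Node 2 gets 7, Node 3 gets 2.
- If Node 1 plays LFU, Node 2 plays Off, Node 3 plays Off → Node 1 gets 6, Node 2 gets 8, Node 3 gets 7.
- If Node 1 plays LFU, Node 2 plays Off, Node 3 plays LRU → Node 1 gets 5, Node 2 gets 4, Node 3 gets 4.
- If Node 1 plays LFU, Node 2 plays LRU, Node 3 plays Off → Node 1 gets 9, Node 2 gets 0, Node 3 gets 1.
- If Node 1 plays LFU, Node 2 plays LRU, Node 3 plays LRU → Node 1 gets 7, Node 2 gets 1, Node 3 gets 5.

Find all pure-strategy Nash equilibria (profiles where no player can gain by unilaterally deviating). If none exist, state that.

Pure NE: (LFU, Off, Off)

Mark each player's best response to every combination of opponents' strategies; a profile where every player is best-responding is a pure Nash equilibrium.
Node 1 against (Off, Off): payoffs 2, 1, 6 → best response LFU.
Node 1 against (Off, LRU): payoffs 7, 0, 5 → best response Off.
Node 1 against (LRU, Off): payoffs 5, 2, 9 → best response LFU.
Node 1 against (LRU, LRU): payoffs 9, 0, 7 → best response Off.
Node 2 against (Off, Off): payoffs 1, 9 → best response LRU.
Node 2 against (Off, LRU): payoffs 4, 7 → best response LRU.
Node 2 against (LRU, Off): payoffs 1, 3 → best response LRU.
Node 2 against (LRU, LRU): payoffs 3, 7 → best response LRU.
Node 2 against (LFU, Off): payoffs 8, 0 → best response Off.
Node 2 against (LFU, LRU): payoffs 4, 1 → best response Off.
Node 3 against (Off, Off): payoffs 9, 7 → best response Off.
Node 3 against (Off, LRU): payoffs 4, 2 → best response Off.
Node 3 against (LRU, Off): payoffs 1, 3 → best response LRU.
Node 3 against (LRU, LRU): payoffs 5, 2 → best response Off.
Node 3 against (LFU, Off): payoffs 7, 4 → best response Off.
Node 3 against (LFU, LRU): payoffs 1, 5 → best response LRU.
Mutual best responses: (LFU, Off, Off).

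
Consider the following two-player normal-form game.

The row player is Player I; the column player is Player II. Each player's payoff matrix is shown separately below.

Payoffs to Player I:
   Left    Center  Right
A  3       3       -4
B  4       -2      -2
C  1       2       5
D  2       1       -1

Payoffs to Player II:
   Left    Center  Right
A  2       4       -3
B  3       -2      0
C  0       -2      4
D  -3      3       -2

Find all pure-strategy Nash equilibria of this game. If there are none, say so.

Player I against Left: payoffs 3, 4, 1, 2 → best response B.
Player I against Center: payoffs 3, -2, 2, 1 → best response A.
Player I against Right: payoffs -4, -2, 5, -1 → best response C.
Player II against A: payoffs 2, 4, -3 → best response Center.
Player II against B: payoffs 3, -2, 0 → best response Left.
Player II against C: payoffs 0, -2, 4 → best response Right.
Player II against D: payoffs -3, 3, -2 → best response Center.
Mutual best responses: (A, Center); (B, Left); (C, Right).

(A, Center), (B, Left), (C, Right)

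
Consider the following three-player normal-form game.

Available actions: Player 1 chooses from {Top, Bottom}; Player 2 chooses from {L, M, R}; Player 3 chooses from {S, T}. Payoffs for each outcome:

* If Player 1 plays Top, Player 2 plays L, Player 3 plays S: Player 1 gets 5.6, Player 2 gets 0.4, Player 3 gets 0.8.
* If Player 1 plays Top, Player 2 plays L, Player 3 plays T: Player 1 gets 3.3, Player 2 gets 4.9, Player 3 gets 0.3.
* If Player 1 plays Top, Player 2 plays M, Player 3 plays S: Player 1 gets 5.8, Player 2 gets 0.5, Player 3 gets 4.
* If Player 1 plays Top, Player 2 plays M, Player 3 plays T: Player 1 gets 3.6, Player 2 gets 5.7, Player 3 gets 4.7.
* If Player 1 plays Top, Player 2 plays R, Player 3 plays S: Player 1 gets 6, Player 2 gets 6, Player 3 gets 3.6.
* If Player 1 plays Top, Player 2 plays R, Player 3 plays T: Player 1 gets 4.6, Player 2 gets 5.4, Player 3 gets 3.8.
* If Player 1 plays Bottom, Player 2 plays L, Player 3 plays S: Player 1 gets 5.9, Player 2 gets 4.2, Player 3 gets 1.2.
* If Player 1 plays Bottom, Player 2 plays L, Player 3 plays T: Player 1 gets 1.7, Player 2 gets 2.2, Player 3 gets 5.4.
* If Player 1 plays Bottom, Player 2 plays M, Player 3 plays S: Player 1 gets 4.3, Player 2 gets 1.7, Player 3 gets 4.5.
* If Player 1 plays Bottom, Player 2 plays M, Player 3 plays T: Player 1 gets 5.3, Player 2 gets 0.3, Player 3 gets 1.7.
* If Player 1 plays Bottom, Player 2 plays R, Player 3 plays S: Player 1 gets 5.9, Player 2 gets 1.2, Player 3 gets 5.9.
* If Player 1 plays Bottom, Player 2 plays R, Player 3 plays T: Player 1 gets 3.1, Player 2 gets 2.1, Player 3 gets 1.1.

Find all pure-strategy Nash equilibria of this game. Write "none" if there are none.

There is no pure-strategy Nash equilibrium.

Player 1 against (L, S): payoffs 5.6, 5.9 → best response Bottom.
Player 1 against (L, T): payoffs 3.3, 1.7 → best response Top.
Player 1 against (M, S): payoffs 5.8, 4.3 → best response Top.
Player 1 against (M, T): payoffs 3.6, 5.3 → best response Bottom.
Player 1 against (R, S): payoffs 6, 5.9 → best response Top.
Player 1 against (R, T): payoffs 4.6, 3.1 → best response Top.
Player 2 against (Top, S): payoffs 0.4, 0.5, 6 → best response R.
Player 2 against (Top, T): payoffs 4.9, 5.7, 5.4 → best response M.
Player 2 against (Bottom, S): payoffs 4.2, 1.7, 1.2 → best response L.
Player 2 against (Bottom, T): payoffs 2.2, 0.3, 2.1 → best response L.
Player 3 against (Top, L): payoffs 0.8, 0.3 → best response S.
Player 3 against (Top, M): payoffs 4, 4.7 → best response T.
Player 3 against (Top, R): payoffs 3.6, 3.8 → best response T.
Player 3 against (Bottom, L): payoffs 1.2, 5.4 → best response T.
Player 3 against (Bottom, M): payoffs 4.5, 1.7 → best response S.
Player 3 against (Bottom, R): payoffs 5.9, 1.1 → best response S.
No profile is a mutual best response for all players.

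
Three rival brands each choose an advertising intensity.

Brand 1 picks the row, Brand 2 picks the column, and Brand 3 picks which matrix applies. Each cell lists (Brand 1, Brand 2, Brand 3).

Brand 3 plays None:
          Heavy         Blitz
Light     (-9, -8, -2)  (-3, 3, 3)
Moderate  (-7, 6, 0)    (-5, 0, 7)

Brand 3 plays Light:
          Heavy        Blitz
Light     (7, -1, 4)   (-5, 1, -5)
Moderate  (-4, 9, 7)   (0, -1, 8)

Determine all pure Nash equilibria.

Brand 1 against (Heavy, None): payoffs -9, -7 → best response Moderate.
Brand 1 against (Heavy, Light): payoffs 7, -4 → best response Light.
Brand 1 against (Blitz, None): payoffs -3, -5 → best response Light.
Brand 1 against (Blitz, Light): payoffs -5, 0 → best response Moderate.
Brand 2 against (Light, None): payoffs -8, 3 → best response Blitz.
Brand 2 against (Light, Light): payoffs -1, 1 → best response Blitz.
Brand 2 against (Moderate, None): payoffs 6, 0 → best response Heavy.
Brand 2 against (Moderate, Light): payoffs 9, -1 → best response Heavy.
Brand 3 against (Light, Heavy): payoffs -2, 4 → best response Light.
Brand 3 against (Light, Blitz): payoffs 3, -5 → best response None.
Brand 3 against (Moderate, Heavy): payoffs 0, 7 → best response Light.
Brand 3 against (Moderate, Blitz): payoffs 7, 8 → best response Light.
Mutual best responses: (Light, Blitz, None).

The unique pure-strategy Nash equilibrium is (Light, Blitz, None).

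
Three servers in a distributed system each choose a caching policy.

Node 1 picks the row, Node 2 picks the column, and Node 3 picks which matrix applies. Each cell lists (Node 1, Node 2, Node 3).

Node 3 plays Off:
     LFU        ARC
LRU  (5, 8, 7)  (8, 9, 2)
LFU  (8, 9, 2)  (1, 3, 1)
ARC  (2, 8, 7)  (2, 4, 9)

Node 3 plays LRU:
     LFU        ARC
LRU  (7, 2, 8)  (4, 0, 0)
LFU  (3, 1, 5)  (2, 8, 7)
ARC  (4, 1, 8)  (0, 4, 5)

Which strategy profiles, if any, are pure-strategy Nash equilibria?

Node 1 against (LFU, Off): payoffs 5, 8, 2 → best response LFU.
Node 1 against (LFU, LRU): payoffs 7, 3, 4 → best response LRU.
Node 1 against (ARC, Off): payoffs 8, 1, 2 → best response LRU.
Node 1 against (ARC, LRU): payoffs 4, 2, 0 → best response LRU.
Node 2 against (LRU, Off): payoffs 8, 9 → best response ARC.
Node 2 against (LRU, LRU): payoffs 2, 0 → best response LFU.
Node 2 against (LFU, Off): payoffs 9, 3 → best response LFU.
Node 2 against (LFU, LRU): payoffs 1, 8 → best response ARC.
Node 2 against (ARC, Off): payoffs 8, 4 → best response LFU.
Node 2 against (ARC, LRU): payoffs 1, 4 → best response ARC.
Node 3 against (LRU, LFU): payoffs 7, 8 → best response LRU.
Node 3 against (LRU, ARC): payoffs 2, 0 → best response Off.
Node 3 against (LFU, LFU): payoffs 2, 5 → best response LRU.
Node 3 against (LFU, ARC): payoffs 1, 7 → best response LRU.
Node 3 against (ARC, LFU): payoffs 7, 8 → best response LRU.
Node 3 against (ARC, ARC): payoffs 9, 5 → best response Off.
Mutual best responses: (LRU, LFU, LRU); (LRU, ARC, Off).

The pure Nash equilibria are (LRU, LFU, LRU) and (LRU, ARC, Off).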